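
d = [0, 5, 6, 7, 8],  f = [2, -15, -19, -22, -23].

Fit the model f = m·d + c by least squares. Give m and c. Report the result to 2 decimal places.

Compute the Gram sums: Σd·d = 174, Σd = 26, Σ1 = 5.
For Mᵀf: Σd·f = -527, Σf = -77.
Determinant 174·5 − 26² = 194.
m = ((-527)·5 − 26·(-77))/194 = -633/194; c = (174·(-77) − 26·(-527))/194 = 152/97.

m = -3.26, c = 1.57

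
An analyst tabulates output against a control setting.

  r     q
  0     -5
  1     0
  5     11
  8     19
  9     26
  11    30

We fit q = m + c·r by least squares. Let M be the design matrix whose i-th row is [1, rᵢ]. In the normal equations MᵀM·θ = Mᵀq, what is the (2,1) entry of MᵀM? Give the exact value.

34

Row 2 ↔ basis r, column 1 ↔ basis 1, so (MᵀM)_{2,1} = Σᵢ r = (0)·(1) + (1)·(1) + (5)·(1) + (8)·(1) + (9)·(1) + (11)·(1) = 34.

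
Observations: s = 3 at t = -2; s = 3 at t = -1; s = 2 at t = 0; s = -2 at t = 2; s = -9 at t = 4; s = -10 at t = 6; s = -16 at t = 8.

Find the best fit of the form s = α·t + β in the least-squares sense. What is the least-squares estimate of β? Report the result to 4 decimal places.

From the data, Σt·t = 125, Σt = 17, Σ1 = 7.
Right-hand side: Σt·s = -237, Σs = -29.
AᵀA·[α, β]ᵀ = Aᵀs becomes [[125, 17]; [17, 7]]·[α, β]ᵀ = [-237, -29]ᵀ.
Eliminating β: 7·(row 1) − 17·(row 2) gives 586·α = 7·(-237) − 17·(-29) = -1166, so α = -583/293.
Then β = ((-29) − 17·(-583/293))/7 = 202/293.

β = 0.6894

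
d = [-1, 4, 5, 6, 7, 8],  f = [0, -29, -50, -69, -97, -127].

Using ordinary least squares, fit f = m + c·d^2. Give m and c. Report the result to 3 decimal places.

m = 2.247, c = -2.018

From the data, Σ1 = 6, Σd^2 = 191, Σd^2·d^2 = 8675.
Right-hand side: Σf = -372, Σd^2·f = -17079.
MᵀM·[m, c]ᵀ = Mᵀf becomes [[6, 191]; [191, 8675]]·[m, c]ᵀ = [-372, -17079]ᵀ.
Δ = 6·8675 − 191² = 15569.
m = ((-372)·8675 − 191·(-17079))/15569 = 34989/15569; c = (6·(-17079) − 191·(-372))/15569 = -31422/15569.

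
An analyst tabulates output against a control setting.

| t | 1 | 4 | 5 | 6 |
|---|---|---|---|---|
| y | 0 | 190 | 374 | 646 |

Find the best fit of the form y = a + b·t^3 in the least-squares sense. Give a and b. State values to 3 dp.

a = -2.500, b = 3.005

Forming XᵀX = [[4, 406]; [406, 66378]] and Xᵀy = [1210, 198446]ᵀ gives XᵀX·[a, b]ᵀ = Xᵀy.
Eliminating b: 66378·(row 1) − 406·(row 2) gives 100676·a = 66378·1210 − 406·198446 = -251696, so a = -62924/25169.
Then b = (198446 − 406·(-62924/25169))/66378 = 75631/25169.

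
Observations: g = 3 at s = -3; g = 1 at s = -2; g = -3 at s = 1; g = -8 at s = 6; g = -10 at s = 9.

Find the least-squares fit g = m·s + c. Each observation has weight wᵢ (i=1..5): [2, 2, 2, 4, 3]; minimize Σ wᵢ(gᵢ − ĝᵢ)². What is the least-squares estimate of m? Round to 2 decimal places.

MᵀWM·[m, c]ᵀ = MᵀWg reads: 415·m + 43·c = -490;  43·m + 13·c = -60.
det = 415·13 − 43² = 3546.
m = ((-490)·13 − 43·(-60))/3546 = -1895/1773; c = (415·(-60) − 43·(-490))/3546 = -1915/1773.

m = -1.07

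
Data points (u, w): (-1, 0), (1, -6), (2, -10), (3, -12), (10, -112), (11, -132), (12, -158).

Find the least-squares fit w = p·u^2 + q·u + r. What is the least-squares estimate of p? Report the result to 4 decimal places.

With design matrix M, MᵀM = [[45476, 4094, 380]; [4094, 380, 38]; [380, 38, 7]] and Mᵀw = [-50078, -4530, -430]ᵀ.
Row-reducing yields p = -322817/333921, q = -446179/333921, r = -26944/15901.

p = -0.9667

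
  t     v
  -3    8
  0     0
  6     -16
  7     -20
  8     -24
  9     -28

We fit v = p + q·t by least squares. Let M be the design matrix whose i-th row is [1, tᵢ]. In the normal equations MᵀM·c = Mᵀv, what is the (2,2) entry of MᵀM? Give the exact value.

Row 2 ↔ basis t, column 2 ↔ basis t, so (MᵀM)_{2,2} = Σᵢ (t)·(t) = (-3)·(-3) + (0)·(0) + (6)·(6) + (7)·(7) + (8)·(8) + (9)·(9) = 239.

239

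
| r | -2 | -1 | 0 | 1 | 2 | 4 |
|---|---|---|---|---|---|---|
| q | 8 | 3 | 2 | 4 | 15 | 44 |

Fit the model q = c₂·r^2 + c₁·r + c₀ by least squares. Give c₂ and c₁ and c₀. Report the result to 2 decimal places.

With design matrix M, MᵀM = [[290, 64, 26]; [64, 26, 4]; [26, 4, 6]] and Mᵀq = [803, 191, 76]ᵀ.
Inverting the 3×3 Gram matrix, [c₂, c₁, c₀]ᵀ = [193/84, 149/105, 247/140]ᵀ.

c₂ = 2.30, c₁ = 1.42, c₀ = 1.76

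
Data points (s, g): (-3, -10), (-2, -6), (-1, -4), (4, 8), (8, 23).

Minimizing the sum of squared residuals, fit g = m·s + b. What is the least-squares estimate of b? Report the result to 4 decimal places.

From the data, Σs·s = 94, Σs = 6, Σ1 = 5.
And Σs·g = 262, Σg = 11.
Normal equations: [[94, 6]; [6, 5]]·[m, b]ᵀ = [262, 11]ᵀ.
Eliminating b: 5·(row 1) − 6·(row 2) gives 434·m = 5·262 − 6·11 = 1244, so m = 622/217.
Then b = (11 − 6·(622/217))/5 = -269/217.

b = -1.2396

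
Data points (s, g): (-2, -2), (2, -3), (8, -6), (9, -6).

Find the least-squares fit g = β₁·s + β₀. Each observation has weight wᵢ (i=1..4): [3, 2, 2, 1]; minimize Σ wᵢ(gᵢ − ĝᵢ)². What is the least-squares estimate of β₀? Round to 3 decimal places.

Compute the Gram sums: Σwᵢ·s·s = 229, Σwᵢ·s = 23, Σwᵢ·1 = 8.
And Σwᵢ·s·g = -150, Σwᵢ·g = -30.
Determinant 229·8 − 23² = 1303.
β₁ = ((-150)·8 − 23·(-30))/1303 = -510/1303; β₀ = (229·(-30) − 23·(-150))/1303 = -3420/1303.

β₀ = -2.625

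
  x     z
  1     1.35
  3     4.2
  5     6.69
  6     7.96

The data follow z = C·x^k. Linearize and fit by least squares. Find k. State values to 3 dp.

Let Y = ln z. Fitting Y = k·ln x + ln C by least squares:
Sums: Σln x = 4.4998, Σ(ln x)² = 7.0076, Σln z = 5.7102, Σln x·ln z = 8.3524.
Normal system: [[7.0076, 4.4998]; [4.4998, 4]]·[k, ln C]ᵀ = [8.3524, 5.7102]ᵀ.
Solving (det = 7.7823): k = 0.99131, ln C = 0.31238.

k = 0.991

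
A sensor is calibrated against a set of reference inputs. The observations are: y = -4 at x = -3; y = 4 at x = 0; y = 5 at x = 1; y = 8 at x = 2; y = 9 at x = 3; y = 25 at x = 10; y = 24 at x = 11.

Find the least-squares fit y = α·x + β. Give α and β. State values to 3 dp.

α = 2.044, β = 3.134

Entries of MᵀM: Σx·x = 244, Σx = 24, Σ1 = 7.
Right-hand side: Σx·y = 574, Σy = 71.
Normal equations: [[244, 24]; [24, 7]]·[α, β]ᵀ = [574, 71]ᵀ.
Δ = 244·7 − 24² = 1132.
α = (574·7 − 24·71)/1132 = 1157/566; β = (244·71 − 24·574)/1132 = 887/283.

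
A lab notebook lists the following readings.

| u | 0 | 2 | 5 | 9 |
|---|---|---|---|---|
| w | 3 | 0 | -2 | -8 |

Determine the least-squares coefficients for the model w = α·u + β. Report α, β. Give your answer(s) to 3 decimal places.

Entries of MᵀM: Σu·u = 110, Σu = 16, Σ1 = 4.
For Mᵀw: Σu·w = -82, Σw = -7.
Determinant 110·4 − 16² = 184.
α = ((-82)·4 − 16·(-7))/184 = -27/23; β = (110·(-7) − 16·(-82))/184 = 271/92.

α = -1.174, β = 2.946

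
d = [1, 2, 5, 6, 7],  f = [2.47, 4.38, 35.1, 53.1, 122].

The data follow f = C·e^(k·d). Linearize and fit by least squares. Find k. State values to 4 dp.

Let Y = ln f. Fitting Y = k·d + ln C by least squares:
Sums: Σd = 21.0000, Σ(d)² = 115.0000, Σln f = 14.7157, Σd·ln f = 79.1105.
Normal system: [[115.0000, 21.0000]; [21.0000, 5]]·[k, ln C]ᵀ = [79.1105, 14.7157]ᵀ.
Δ = 115.0000·5 − (21.0000)² = 134.0000; k = (79.1105·5 − 21.0000·14.7157)/134.0000 = 0.64570, ln C = (115.0000·14.7157 − 21.0000·79.1105)/134.0000 = 0.23120.

k = 0.6457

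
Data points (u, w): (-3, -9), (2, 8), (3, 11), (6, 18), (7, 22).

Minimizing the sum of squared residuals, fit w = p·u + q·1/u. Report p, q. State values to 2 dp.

p = 2.99, q = 3.54

From the data, Σu·u = 107, Σu·1/u = 5, Σ1/u·1/u = 51/98.
Moment sums: Σu·w = 338, Σ1/u·w = 353/21.
So AᵀA·[p, q]ᵀ = Aᵀw: [[107, 5]; [5, 51/98]]·[p, q]ᵀ = [338, 353/21]ᵀ.
Determinant 107·(51/98) − 5² = 3007/98.
p = (338·(51/98) − 5·(353/21))/(3007/98) = 27004/9021; q = (107·(353/21) − 5·338)/(3007/98) = 31934/9021.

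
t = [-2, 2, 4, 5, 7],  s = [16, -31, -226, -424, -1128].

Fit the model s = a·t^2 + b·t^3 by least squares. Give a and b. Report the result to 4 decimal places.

With design matrix X, XᵀX = [[3314, 20956]; [20956, 137498]] and Xᵀs = [-69548, -454744]ᵀ.
det = 3314·137498 − 20956² = 16514436.
a = ((-69548)·137498 − 20956·(-454744))/16514436 = -2757970/1376203; b = (3314·(-454744) − 20956·(-69548))/16514436 = -4131144/1376203.

a = -2.0040, b = -3.0018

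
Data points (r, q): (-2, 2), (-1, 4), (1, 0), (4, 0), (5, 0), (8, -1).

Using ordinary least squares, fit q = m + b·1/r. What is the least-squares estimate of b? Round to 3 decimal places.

b = -2.191

Sums needed: Σ1 = 6, Σ1/r = 3/40, Σ1/r·1/r = 3789/1600.
For Mᵀq: Σq = 5, Σ1/r·q = -41/8.
MᵀM·[m, b]ᵀ = Mᵀq becomes [[6, 3/40]; [3/40, 3789/1600]]·[m, b]ᵀ = [5, -41/8]ᵀ.
Determinant 6·(3789/1600) − (3/40)² = 909/64.
m = (5·(3789/1600) − (3/40)·(-41/8))/(909/64) = 1304/1515; b = (6·(-41/8) − (3/40)·5)/(909/64) = -664/303.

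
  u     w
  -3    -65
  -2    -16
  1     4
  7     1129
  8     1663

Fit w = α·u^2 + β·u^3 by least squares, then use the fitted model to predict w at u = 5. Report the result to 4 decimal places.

ŵ = 424.4663

From the data, Σu^2·u^2 = 6595, Σu^2·u^3 = 49301, Σu^3·u^3 = 380587.
Moment sums: Σu^2·w = 161108, Σu^3·w = 1240590.
XᵀX·[α, β]ᵀ = Xᵀw becomes [[6595, 49301]; [49301, 380587]]·[α, β]ᵀ = [161108, 1240590]ᵀ.
Eliminating β: 380587·(row 1) − 49301·(row 2) gives 79382664·α = 380587·161108 − 49301·1240590 = 153282806, so α = 76641403/39691332.
Then β = (1240590 − 49301·(76641403/39691332))/380587 = 119452771/39691332.
At u = 5: ŵ = (76641403/39691332)·(25) + (119452771/39691332)·(125) = 935979525/2205074.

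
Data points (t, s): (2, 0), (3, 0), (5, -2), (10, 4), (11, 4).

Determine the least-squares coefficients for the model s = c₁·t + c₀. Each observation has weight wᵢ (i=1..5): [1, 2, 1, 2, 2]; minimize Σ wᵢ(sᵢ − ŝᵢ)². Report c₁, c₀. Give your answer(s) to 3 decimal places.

c₁ = 0.557, c₀ = -2.079

Compute the Gram sums: Σwᵢ·t·t = 489, Σwᵢ·t = 55, Σwᵢ·1 = 8.
For AᵀWs: Σwᵢ·t·s = 158, Σwᵢ·s = 14.
So AᵀWA·[c₁, c₀]ᵀ = AᵀWs: [[489, 55]; [55, 8]]·[c₁, c₀]ᵀ = [158, 14]ᵀ.
Δ = 489·8 − 55² = 887.
c₁ = (158·8 − 55·14)/887 = 494/887; c₀ = (489·14 − 55·158)/887 = -1844/887.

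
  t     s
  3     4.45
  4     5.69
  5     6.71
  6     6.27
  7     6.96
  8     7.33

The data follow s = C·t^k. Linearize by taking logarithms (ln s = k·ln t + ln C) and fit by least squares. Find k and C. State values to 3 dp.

k = 0.465, C = 2.856

With ln sᵢ as the transformed response and ln tᵢ as the regressor:
Σln t = 9.9115, Σ(ln t)² = 17.0401, Σln s = 10.9031, Σln t·ln s = 18.3211.
Equations: 17.0401·k + 9.9115·ln C = 18.3211;  9.9115·k + 6·ln C = 10.9031.
Solving (det = 4.0036): k = 0.46471, ln C = 1.04953, so C = exp(1.04953) = 2.85632.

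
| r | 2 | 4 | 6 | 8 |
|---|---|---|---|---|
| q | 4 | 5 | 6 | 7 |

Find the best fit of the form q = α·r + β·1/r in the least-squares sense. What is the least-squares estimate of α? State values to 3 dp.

α = 0.832

The normal system XᵀX·[α, β]ᵀ = Xᵀq is [[120, 4]; [4, 205/576]]·[α, β]ᵀ = [120, 41/8]ᵀ.
Eliminating β: (205/576)·(row 1) − 4·(row 2) gives (641/24)·α = (205/576)·120 − 4·(41/8) = 533/24, so α = 533/641.
Then β = ((41/8) − 4·(533/641))/(205/576) = 3240/641.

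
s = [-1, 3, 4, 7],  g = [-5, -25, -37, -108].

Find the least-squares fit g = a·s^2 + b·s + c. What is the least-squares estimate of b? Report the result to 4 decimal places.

From the data, Σs^2·s^2 = 2739, Σs^2·s = 433, Σs^2 = 75, Σs·s = 75, Σs = 13, Σ1 = 4.
Right-hand side: Σs^2·g = -6114, Σs·g = -974, Σg = -175.
AᵀA·[a, b, c]ᵀ = Aᵀg becomes [[2739, 433, 75]; [433, 75, 13]; [75, 13, 4]]·[a, b, c]ᵀ = [-6114, -974, -175]ᵀ.
Solving the 3×3 system (Gaussian elimination) gives a = -16079/7832, b = -3999/7832, c = -7043/1958.

b = -0.5106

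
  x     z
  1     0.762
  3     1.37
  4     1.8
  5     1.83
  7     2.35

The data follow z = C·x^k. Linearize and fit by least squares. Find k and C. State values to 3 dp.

k = 0.576, C = 0.758

Let Y = ln z. Fitting Y = k·ln x + ln C by least squares:
Σln x = 6.0403, Σ(ln x)² = 9.5056, Σln z = 2.0895, Σln x·ln z = 3.7959.
Normal system: [[9.5056, 6.0403]; [6.0403, 5]]·[k, ln C]ᵀ = [3.7959, 2.0895]ᵀ.
Solving (det = 11.0434): k = 0.57576, ln C = -0.27765, so C = exp(-0.27765) = 0.75756.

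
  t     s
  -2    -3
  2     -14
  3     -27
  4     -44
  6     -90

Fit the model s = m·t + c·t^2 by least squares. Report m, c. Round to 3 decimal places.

m = -2.779, c = -2.043

From the data, Σt·t = 69, Σt·t^2 = 307, Σt^2·t^2 = 1665.
Right-hand side: Σt·s = -819, Σt^2·s = -4255.
So XᵀX·[m, c]ᵀ = Xᵀs: [[69, 307]; [307, 1665]]·[m, c]ᵀ = [-819, -4255]ᵀ.
det = 69·1665 − 307² = 20636.
m = ((-819)·1665 − 307·(-4255))/20636 = -28675/10318; c = (69·(-4255) − 307·(-819))/20636 = -21081/10318.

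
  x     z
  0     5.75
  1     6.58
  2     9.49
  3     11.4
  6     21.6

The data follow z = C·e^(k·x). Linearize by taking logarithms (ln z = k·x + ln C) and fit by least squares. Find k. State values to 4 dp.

Taking logs, ln z = k·x + ln C, so regress ln z on x.
Over the data: Σx = 12.0000, Σ(x)² = 50.0000, Σln z = 11.3898, Σx·ln z = 32.1215.
Normal system: [[50.0000, 12.0000]; [12.0000, 5]]·[k, ln C]ᵀ = [32.1215, 11.3898]ᵀ.
Slope k = (n·Σx·ln z − Σx·Σln z)/(n·Σ(x)² − (Σx)²) = (5·32.1215 − 12.0000·11.3898)/106.0000 = 0.22576; ln C = (Σln z − k·Σx)/n = 1.73614.

k = 0.2258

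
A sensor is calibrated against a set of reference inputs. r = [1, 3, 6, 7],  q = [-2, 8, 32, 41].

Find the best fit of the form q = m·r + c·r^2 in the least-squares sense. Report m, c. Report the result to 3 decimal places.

m = -0.230, c = 0.891

With design matrix A, AᵀA = [[95, 587]; [587, 3779]] and Aᵀq = [501, 3231]ᵀ.
Eliminating c: 3779·(row 1) − 587·(row 2) gives 14436·m = 3779·501 − 587·3231 = -3318, so m = -553/2406.
Then c = (3231 − 587·(-553/2406))/3779 = 2143/2406.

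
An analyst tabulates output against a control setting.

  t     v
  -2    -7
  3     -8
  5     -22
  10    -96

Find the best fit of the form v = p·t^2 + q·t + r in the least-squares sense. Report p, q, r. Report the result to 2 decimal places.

From the data, Σt^2·t^2 = 10722, Σt^2·t = 1144, Σt^2 = 138, Σt·t = 138, Σt = 16, Σ1 = 4.
And Σt^2·v = -10250, Σt·v = -1080, Σv = -133.
Normal equations: [[10722, 1144, 138]; [1144, 138, 16]; [138, 16, 4]]·[p, q, r]ᵀ = [-10250, -1080, -133]ᵀ.
Row-reducing yields p = -73/70, q = 1214/1295, r = -529/518.

p = -1.04, q = 0.94, r = -1.02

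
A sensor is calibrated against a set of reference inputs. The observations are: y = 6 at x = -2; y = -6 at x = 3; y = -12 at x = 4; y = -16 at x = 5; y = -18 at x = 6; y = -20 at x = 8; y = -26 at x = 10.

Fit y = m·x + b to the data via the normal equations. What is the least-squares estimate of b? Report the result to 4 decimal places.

b = -0.0707

Setting ∂/∂m … = 0 gives: 254·m + 34·b = -686;  34·m + 7·b = -92.
Δ = 254·7 − 34² = 622.
m = ((-686)·7 − 34·(-92))/622 = -837/311; b = (254·(-92) − 34·(-686))/622 = -22/311.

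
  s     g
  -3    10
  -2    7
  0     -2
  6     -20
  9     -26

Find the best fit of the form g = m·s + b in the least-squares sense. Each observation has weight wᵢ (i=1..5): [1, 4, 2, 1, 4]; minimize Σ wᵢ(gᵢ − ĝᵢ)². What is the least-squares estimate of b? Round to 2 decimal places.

b = 0.21

Setting ∂/∂m … = 0 gives: 385·m + 31·b = -1142;  31·m + 12·b = -90.
Δ = 385·12 − 31² = 3659.
m = ((-1142)·12 − 31·(-90))/3659 = -10914/3659; b = (385·(-90) − 31·(-1142))/3659 = 752/3659.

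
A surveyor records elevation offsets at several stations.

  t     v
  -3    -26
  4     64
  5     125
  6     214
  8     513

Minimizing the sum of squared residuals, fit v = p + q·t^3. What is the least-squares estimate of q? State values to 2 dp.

q = 1.00

Setting ∂/∂p … = 0 gives: 5·p + 890·q = 890;  890·p + 329250·q = 329303.
(Σ1 = 5, Σt^3 = 890, Σt^3·t^3 = 329250, Σv = 890, Σt^3·v = 329303.)
Determinant 5·329250 − 890² = 854150.
p = (890·329250 − 890·329303)/854150 = -4717/85415; q = (5·329303 − 890·890)/854150 = 170883/170830.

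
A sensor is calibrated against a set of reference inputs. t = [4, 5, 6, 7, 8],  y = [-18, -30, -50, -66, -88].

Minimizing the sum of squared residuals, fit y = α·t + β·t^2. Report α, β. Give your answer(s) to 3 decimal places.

Compute the Gram sums: Σt·t = 190, Σt·t^2 = 1260, Σt^2·t^2 = 8674.
For Mᵀy: Σt·y = -1688, Σt^2·y = -11704.
det = 190·8674 − 1260² = 60460.
α = ((-1688)·8674 − 1260·(-11704))/60460 = 26332/15115; β = (190·(-11704) − 1260·(-1688))/60460 = -4844/3023.

α = 1.742, β = -1.602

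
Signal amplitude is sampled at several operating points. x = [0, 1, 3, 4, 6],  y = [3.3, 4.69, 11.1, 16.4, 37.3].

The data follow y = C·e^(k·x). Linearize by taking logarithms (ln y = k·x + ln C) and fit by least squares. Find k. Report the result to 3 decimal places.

With ln yᵢ as the transformed response and xᵢ as the regressor:
Σx = 14.0000, Σ(x)² = 62.0000, Σln y = 11.5626, Σx·ln y = 41.6694.
Normal system: [[62.0000, 14.0000]; [14.0000, 5]]·[k, ln C]ᵀ = [41.6694, 11.5626]ᵀ.
Δ = 62.0000·5 − (14.0000)² = 114.0000; k = (41.6694·5 − 14.0000·11.5626)/114.0000 = 0.40764, ln C = (62.0000·11.5626 − 14.0000·41.6694)/114.0000 = 1.17113.

k = 0.408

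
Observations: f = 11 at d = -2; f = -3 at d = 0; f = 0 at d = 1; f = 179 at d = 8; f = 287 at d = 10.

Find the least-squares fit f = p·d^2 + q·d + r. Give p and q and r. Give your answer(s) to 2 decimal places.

The normal system AᵀA·[p, q, r]ᵀ = Aᵀf is [[14113, 1505, 169]; [1505, 169, 17]; [169, 17, 5]]·[p, q, r]ᵀ = [40200, 4280, 474]ᵀ.
Row-reducing yields p = 32188/10707, q = -24769/21414, r = -20549/7138.

p = 3.01, q = -1.16, r = -2.88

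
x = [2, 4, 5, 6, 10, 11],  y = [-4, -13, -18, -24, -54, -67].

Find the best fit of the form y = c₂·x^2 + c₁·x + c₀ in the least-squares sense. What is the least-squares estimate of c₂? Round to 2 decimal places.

c₂ = -0.39

Entries of AᵀA: Σx^2·x^2 = 26834, Σx^2·x = 2744, Σx^2 = 302, Σx·x = 302, Σx = 38, Σ1 = 6.
And Σx^2·y = -15045, Σx·y = -1571, Σy = -180.
Row-reducing yields c₂ = -13163/33594, c₁ = -57655/33594, c₀ = 301/509.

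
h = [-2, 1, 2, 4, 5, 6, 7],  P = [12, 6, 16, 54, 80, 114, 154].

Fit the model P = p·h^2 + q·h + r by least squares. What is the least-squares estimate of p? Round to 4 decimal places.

Normal-equation sums: Σh^2·h^2 = 4611, Σh^2·h = 749, Σh^2 = 135, Σh·h = 135, Σh = 23, Σ1 = 7.
Right-hand side: Σh^2·P = 14632, Σh·P = 2392, ΣP = 436.
Normal equations: [[4611, 749, 135]; [749, 135, 23]; [135, 23, 7]]·[p, q, r]ᵀ = [14632, 2392, 436]ᵀ.
Inverting the 3×3 Gram matrix, [p, q, r]ᵀ = [134422/45521, 44050/45521, 98148/45521]ᵀ.

p = 2.9530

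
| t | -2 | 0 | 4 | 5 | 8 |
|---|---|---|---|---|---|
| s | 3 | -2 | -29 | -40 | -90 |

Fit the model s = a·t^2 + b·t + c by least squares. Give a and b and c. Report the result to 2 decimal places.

a = -0.99, b = -3.20, c = -0.37

Normal-equation sums: Σt^2·t^2 = 4993, Σt^2·t = 693, Σt^2 = 109, Σt·t = 109, Σt = 15, Σ1 = 5.
Right-hand side: Σt^2·s = -7212, Σt·s = -1042, Σs = -158.
Normal equations: [[4993, 693, 109]; [693, 109, 15]; [109, 15, 5]]·[a, b, c]ᵀ = [-7212, -1042, -158]ᵀ.
Row-reducing yields a = -3196/3223, b = -10327/3223, c = -1193/3223.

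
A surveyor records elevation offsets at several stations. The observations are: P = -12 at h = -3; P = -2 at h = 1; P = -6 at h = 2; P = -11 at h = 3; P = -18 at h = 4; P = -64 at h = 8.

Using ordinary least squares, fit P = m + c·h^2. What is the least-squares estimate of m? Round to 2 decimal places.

m = -2.20

From the data, Σ1 = 6, Σh^2 = 103, Σh^2·h^2 = 4531.
For MᵀP: ΣP = -113, Σh^2·P = -4617.
MᵀM·[m, c]ᵀ = MᵀP becomes [[6, 103]; [103, 4531]]·[m, c]ᵀ = [-113, -4617]ᵀ.
Eliminating c: 4531·(row 1) − 103·(row 2) gives 16577·m = 4531·(-113) − 103·(-4617) = -36452, so m = -36452/16577.
Then c = ((-4617) − 103·(-36452/16577))/4531 = -16063/16577.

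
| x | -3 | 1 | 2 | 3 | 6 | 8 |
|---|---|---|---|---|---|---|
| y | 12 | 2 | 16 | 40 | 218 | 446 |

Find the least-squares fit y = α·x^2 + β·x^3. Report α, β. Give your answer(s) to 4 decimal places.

α = 2.9946, β = 0.4989

Setting ∂/∂α … = 0 gives: 5571·α + 40577·β = 36926;  40577·α + 310323·β = 276326.
Δ = 5571·310323 − 40577² = 82316504.
α = (36926·310323 − 40577·276326)/82316504 = 61626749/20579126; β = (5571·276326 − 40577·36926)/82316504 = 10266461/20579126.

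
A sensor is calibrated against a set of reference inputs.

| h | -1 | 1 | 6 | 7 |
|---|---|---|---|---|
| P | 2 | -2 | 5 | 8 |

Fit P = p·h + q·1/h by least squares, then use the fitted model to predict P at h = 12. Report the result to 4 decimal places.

Normal-equation sums: Σh·h = 87, Σh·1/h = 4, Σ1/h·1/h = 3613/1764.
And Σh·P = 82, Σ1/h·P = -85/42.
So MᵀM·[p, q]ᵀ = MᵀP: [[87, 4]; [4, 3613/1764]]·[p, q]ᵀ = [82, -85/42]ᵀ.
Eliminating q: (3613/1764)·(row 1) − 4·(row 2) gives (95369/588)·p = (3613/1764)·82 − 4·(-85/42) = 155273/882, so p = 310546/286107.
Then q = ((-85/42) − 4·(310546/286107))/(3613/1764) = -296394/95369.
At h = 12: P̂ = (310546/286107)·(12) + (-296394/95369)·(1/12) = 2434969/190738.

P̂ = 12.7660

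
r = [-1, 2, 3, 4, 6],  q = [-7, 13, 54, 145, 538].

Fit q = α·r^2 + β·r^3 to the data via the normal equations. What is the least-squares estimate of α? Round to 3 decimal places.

The normal equations are: 1650·α + 9074·β = 22219;  9074·α + 51546·β = 127057.
(Σr^2·r^2 = 1650, Σr^2·r^3 = 9074, Σr^3·r^3 = 51546, Σr^2·q = 22219, Σr^3·q = 127057.)
Δ = 1650·51546 − 9074² = 2713424.
α = (22219·51546 − 9074·127057)/2713424 = -1903661/678356; β = (1650·127057 − 9074·22219)/2713424 = 2007211/678356.

α = -2.806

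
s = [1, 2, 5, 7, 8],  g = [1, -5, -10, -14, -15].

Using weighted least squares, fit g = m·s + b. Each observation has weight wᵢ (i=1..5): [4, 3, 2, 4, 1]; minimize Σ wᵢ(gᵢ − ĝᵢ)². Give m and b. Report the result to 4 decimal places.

Entries of AᵀWA: Σwᵢ·s·s = 326, Σwᵢ·s = 56, Σwᵢ·1 = 14.
Right-hand side: Σwᵢ·s·g = -638, Σwᵢ·g = -102.
Δ = 326·14 − 56² = 1428.
m = ((-638)·14 − 56·(-102))/1428 = -115/51; b = (326·(-102) − 56·(-638))/1428 = 619/357.

m = -2.2549, b = 1.7339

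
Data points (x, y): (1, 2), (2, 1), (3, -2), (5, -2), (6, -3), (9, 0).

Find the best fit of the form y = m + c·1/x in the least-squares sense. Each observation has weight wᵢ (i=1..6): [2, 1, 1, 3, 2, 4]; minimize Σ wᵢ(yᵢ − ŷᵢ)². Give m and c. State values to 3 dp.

From the data, Σwᵢ·1 = 13, Σwᵢ·1/x = 379/90, Σwᵢ·1/x·1/x = 20947/8100.
Moment sums: Σwᵢ·y = -9, Σwᵢ·1/x·y = 49/30.
AᵀWA·[m, c]ᵀ = AᵀWy becomes [[13, 379/90]; [379/90, 20947/8100]]·[m, c]ᵀ = [-9, 49/30]ᵀ.
Eliminating c: (20947/8100)·(row 1) − (379/90)·(row 2) gives (4289/270)·m = (20947/8100)·(-9) − (379/90)·(49/30) = -20353/675, so m = -40706/21445.
Then c = ((49/30) − (379/90)·(-40706/21445))/(20947/8100) = 15966/4289.

m = -1.898, c = 3.723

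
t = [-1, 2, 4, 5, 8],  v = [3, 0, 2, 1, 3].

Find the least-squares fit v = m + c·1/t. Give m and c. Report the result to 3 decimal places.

Compute the Gram sums: Σ1 = 5, Σ1/t = 3/40, Σ1/t·1/t = 2189/1600.
Right-hand side: Σv = 9, Σ1/t·v = -77/40.
Δ = 5·(2189/1600) − (3/40)² = 1367/200.
m = (9·(2189/1600) − (3/40)·(-77/40))/(1367/200) = 4983/2734; c = (5·(-77/40) − (3/40)·9)/(1367/200) = -2060/1367.

m = 1.823, c = -1.507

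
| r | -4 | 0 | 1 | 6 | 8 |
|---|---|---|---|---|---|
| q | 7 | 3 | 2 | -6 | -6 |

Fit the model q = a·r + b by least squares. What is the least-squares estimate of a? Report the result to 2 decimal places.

The normal system AᵀA·[a, b]ᵀ = Aᵀq is [[117, 11]; [11, 5]]·[a, b]ᵀ = [-110, 0]ᵀ.
Eliminating b: 5·(row 1) − 11·(row 2) gives 464·a = 5·(-110) − 11·0 = -550, so a = -275/232.
Then b = (0 − 11·(-275/232))/5 = 605/232.

a = -1.19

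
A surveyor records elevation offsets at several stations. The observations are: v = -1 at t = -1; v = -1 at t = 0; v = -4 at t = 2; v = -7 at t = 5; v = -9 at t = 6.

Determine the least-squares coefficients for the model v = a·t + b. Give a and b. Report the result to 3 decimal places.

Sums needed: Σt·t = 66, Σt = 12, Σ1 = 5.
Moment sums: Σt·v = -96, Σv = -22.
XᵀX·[a, b]ᵀ = Xᵀv becomes [[66, 12]; [12, 5]]·[a, b]ᵀ = [-96, -22]ᵀ.
Eliminating b: 5·(row 1) − 12·(row 2) gives 186·a = 5·(-96) − 12·(-22) = -216, so a = -36/31.
Then b = ((-22) − 12·(-36/31))/5 = -50/31.

a = -1.161, b = -1.613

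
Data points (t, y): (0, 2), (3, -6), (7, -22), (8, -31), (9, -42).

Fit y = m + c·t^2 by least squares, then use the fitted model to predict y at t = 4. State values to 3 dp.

Entries of MᵀM: Σ1 = 5, Σt^2 = 203, Σt^2·t^2 = 13139.
For Mᵀy: Σy = -99, Σt^2·y = -6518.
Normal equations: [[5, 203]; [203, 13139]]·[m, c]ᵀ = [-99, -6518]ᵀ.
det = 5·13139 − 203² = 24486.
m = ((-99)·13139 − 203·(-6518))/24486 = 3199/3498; c = (5·(-6518) − 203·(-99))/24486 = -12493/24486.
At t = 4: ŷ = (3199/3498)·(1) + (-12493/24486)·(16) = -59165/8162.

ŷ = -7.249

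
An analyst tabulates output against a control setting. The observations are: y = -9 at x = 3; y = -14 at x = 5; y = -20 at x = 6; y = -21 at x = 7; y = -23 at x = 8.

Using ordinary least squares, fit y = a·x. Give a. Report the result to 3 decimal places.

Sums needed: Σx·x = 183.
For Mᵀy: Σx·y = -548.
Normal equations: [[183]]·[a]ᵀ = [-548]ᵀ.
a = (-548)/183 = -2.99454.

a = -2.995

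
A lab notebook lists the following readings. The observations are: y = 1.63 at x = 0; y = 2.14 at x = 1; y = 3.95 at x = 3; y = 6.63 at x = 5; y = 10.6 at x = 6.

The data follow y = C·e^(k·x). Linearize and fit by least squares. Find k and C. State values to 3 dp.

k = 0.303, C = 1.594

Linearized form: ln y = k·x + ln C. From the 5 transformed points,
Σx = 15.0000, Σ(x)² = 71.0000, Σln y = 6.8756, Σx·ln y = 28.5051.
Normal system: [[71.0000, 15.0000]; [15.0000, 5]]·[k, ln C]ᵀ = [28.5051, 6.8756]ᵀ.
Δ = 71.0000·5 − (15.0000)² = 130.0000; k = (28.5051·5 − 15.0000·6.8756)/130.0000 = 0.30302, ln C = (71.0000·6.8756 − 15.0000·28.5051)/130.0000 = 0.46606, so C = exp(0.46606) = 1.59371.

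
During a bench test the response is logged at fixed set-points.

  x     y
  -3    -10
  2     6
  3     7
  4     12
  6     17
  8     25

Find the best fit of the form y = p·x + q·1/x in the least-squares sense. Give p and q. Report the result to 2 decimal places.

p = 3.04, q = -1.04

Entries of MᵀM: Σx·x = 138, Σx·1/x = 6, Σ1/x·1/x = 37/64.
And Σx·y = 413, Σ1/x·y = 141/8.
MᵀM·[p, q]ᵀ = Mᵀy becomes [[138, 6]; [6, 37/64]]·[p, q]ᵀ = [413, 141/8]ᵀ.
det = 138·(37/64) − 6² = 1401/32.
p = (413·(37/64) − 6·(141/8))/(1401/32) = 8513/2802; q = (138·(141/8) − 6·413)/(1401/32) = -488/467.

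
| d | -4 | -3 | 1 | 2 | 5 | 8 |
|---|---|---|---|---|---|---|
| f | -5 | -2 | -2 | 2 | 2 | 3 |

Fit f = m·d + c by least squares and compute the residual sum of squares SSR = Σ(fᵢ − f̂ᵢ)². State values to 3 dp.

Sums needed: Σd·d = 119, Σd = 9, Σ1 = 6.
For Mᵀf: Σd·f = 62, Σf = -2.
Normal equations: [[119, 9]; [9, 6]]·[m, c]ᵀ = [62, -2]ᵀ.
Determinant 119·6 − 9² = 633.
m = (62·6 − 9·(-2))/633 = 130/211; c = (119·(-2) − 9·62)/633 = -796/633.
Residuals: -809/633, 700/633, -860/633, 1282/633, 112/633, -425/633; SSR = 5878/633.

SSR = 9.286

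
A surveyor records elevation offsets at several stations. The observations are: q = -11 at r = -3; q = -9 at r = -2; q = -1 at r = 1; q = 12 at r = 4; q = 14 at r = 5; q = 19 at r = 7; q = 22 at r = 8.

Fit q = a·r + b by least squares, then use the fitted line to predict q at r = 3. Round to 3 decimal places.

The normal equations are: 168·a + 20·b = 477;  20·a + 7·b = 46.
(Σr·r = 168, Σr = 20, Σ1 = 7, Σr·q = 477, Σq = 46.)
Determinant 168·7 − 20² = 776.
a = (477·7 − 20·46)/776 = 2419/776; b = (168·46 − 20·477)/776 = -453/194.
At r = 3: q̂ = (2419/776)·(3) + (-453/194)·(1) = 5445/776.

q̂ = 7.017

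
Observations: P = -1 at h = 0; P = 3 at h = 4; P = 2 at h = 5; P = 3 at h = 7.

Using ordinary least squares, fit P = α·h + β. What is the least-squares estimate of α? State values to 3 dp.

Compute the Gram sums: Σh·h = 90, Σh = 16, Σ1 = 4.
And Σh·P = 43, ΣP = 7.
Normal equations: [[90, 16]; [16, 4]]·[α, β]ᵀ = [43, 7]ᵀ.
Determinant 90·4 − 16² = 104.
α = (43·4 − 16·7)/104 = 15/26; β = (90·7 − 16·43)/104 = -29/52.

α = 0.577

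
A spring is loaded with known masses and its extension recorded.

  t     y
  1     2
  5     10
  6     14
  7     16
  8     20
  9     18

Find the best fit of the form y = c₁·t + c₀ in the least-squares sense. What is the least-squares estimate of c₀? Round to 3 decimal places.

Forming XᵀX = [[256, 36]; [36, 6]] and Xᵀy = [570, 80]ᵀ gives XᵀX·[c₁, c₀]ᵀ = Xᵀy.
Determinant 256·6 − 36² = 240.
c₁ = (570·6 − 36·80)/240 = 9/4; c₀ = (256·80 − 36·570)/240 = -1/6.

c₀ = -0.167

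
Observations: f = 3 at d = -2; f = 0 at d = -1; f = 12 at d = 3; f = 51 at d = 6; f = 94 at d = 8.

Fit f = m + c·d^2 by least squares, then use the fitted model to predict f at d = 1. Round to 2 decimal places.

Forming MᵀM = [[5, 114]; [114, 5490]] and Mᵀf = [160, 7972]ᵀ gives MᵀM·[m, c]ᵀ = Mᵀf.
Eliminating c: 5490·(row 1) − 114·(row 2) gives 14454·m = 5490·160 − 114·7972 = -30408, so m = -5068/2409.
Then c = (7972 − 114·(-5068/2409))/5490 = 10810/7227.
At d = 1: f̂ = (-5068/2409)·(1) + (10810/7227)·(1) = -4394/7227.

f̂ = -0.61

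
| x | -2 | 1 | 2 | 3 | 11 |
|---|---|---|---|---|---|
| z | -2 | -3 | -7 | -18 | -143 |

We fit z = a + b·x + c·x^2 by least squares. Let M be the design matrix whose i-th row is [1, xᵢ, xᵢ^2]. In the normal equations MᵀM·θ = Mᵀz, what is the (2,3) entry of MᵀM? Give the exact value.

1359

Row 2 ↔ basis x, column 3 ↔ basis x^2, so (MᵀM)_{2,3} = Σᵢ (x)·(x^2) = (-2)·(4) + (1)·(1) + (2)·(4) + (3)·(9) + (11)·(121) = 1359.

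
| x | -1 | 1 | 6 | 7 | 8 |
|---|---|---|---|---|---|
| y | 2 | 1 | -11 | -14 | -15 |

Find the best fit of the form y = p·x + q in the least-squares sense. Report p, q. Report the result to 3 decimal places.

p = -2.064, q = 1.268

Normal-equation sums: Σx·x = 151, Σx = 21, Σ1 = 5.
Right-hand side: Σx·y = -285, Σy = -37.
Normal equations: [[151, 21]; [21, 5]]·[p, q]ᵀ = [-285, -37]ᵀ.
det = 151·5 − 21² = 314.
p = ((-285)·5 − 21·(-37))/314 = -324/157; q = (151·(-37) − 21·(-285))/314 = 199/157.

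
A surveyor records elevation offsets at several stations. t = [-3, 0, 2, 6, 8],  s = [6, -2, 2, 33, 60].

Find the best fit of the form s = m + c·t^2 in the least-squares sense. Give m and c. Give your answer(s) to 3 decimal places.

m = -2.164, c = 0.972

XᵀX·[m, c]ᵀ = Xᵀs reads: 5·m + 113·c = 99;  113·m + 5489·c = 5090.
(Σ1 = 5, Σt^2 = 113, Σt^2·t^2 = 5489, Σs = 99, Σt^2·s = 5090.)
Eliminating c: 5489·(row 1) − 113·(row 2) gives 14676·m = 5489·99 − 113·5090 = -31759, so m = -31759/14676.
Then c = (5090 − 113·(-31759/14676))/5489 = 14263/14676.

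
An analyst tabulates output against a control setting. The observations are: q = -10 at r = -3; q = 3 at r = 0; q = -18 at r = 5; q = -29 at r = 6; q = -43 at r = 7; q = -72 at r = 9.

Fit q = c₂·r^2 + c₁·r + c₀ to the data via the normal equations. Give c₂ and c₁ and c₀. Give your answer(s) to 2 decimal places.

c₂ = -1.04, c₁ = 0.97, c₀ = 2.53

Normal-equation sums: Σr^2·r^2 = 10964, Σr^2·r = 1386, Σr^2 = 200, Σr·r = 200, Σr = 24, Σ1 = 6.
And Σr^2·q = -9523, Σr·q = -1183, Σq = -169.
MᵀM·[c₂, c₁, c₀]ᵀ = Mᵀq becomes [[10964, 1386, 200]; [1386, 200, 24]; [200, 24, 6]]·[c₂, c₁, c₀]ᵀ = [-9523, -1183, -169]ᵀ.
Inverting the 3×3 Gram matrix, [c₂, c₁, c₀]ᵀ = [-32227/31058, 103/106, 78717/31058]ᵀ.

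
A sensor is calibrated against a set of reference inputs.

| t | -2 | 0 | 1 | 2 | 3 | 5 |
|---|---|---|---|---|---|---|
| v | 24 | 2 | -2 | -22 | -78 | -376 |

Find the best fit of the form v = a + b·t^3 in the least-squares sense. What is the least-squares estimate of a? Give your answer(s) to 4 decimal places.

Compute the Gram sums: Σ1 = 6, Σt^3 = 153, Σt^3·t^3 = 16483.
And Σv = -452, Σt^3·v = -49476.
So AᵀA·[a, b]ᵀ = Aᵀv: [[6, 153]; [153, 16483]]·[a, b]ᵀ = [-452, -49476]ᵀ.
Δ = 6·16483 − 153² = 75489.
a = ((-452)·16483 − 153·(-49476))/75489 = 119512/75489; b = (6·(-49476) − 153·(-452))/75489 = -75900/25163.

a = 1.5832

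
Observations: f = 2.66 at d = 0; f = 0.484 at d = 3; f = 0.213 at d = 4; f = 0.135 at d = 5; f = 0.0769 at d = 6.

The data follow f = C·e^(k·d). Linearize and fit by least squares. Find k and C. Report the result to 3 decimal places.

Let Y = ln f. Fitting Y = k·d + ln C by least squares:
XᵀX = [[86.0000, 18.0000]; [18.0000, 5]], rhs = [-33.7668, -5.8615]ᵀ  (here Σd = 18.0000, Σ(d)² = 86.0000, Σln f = -5.8615, Σd·ln f = -33.7668).
Slope k = (n·Σd·ln f − Σd·Σln f)/(n·Σ(d)² − (Σd)²) = (5·-33.7668 − 18.0000·-5.8615)/106.0000 = -0.59742; ln C = (Σln f − k·Σd)/n = 0.97839, so C = exp(0.97839) = 2.66017.

k = -0.597, C = 2.660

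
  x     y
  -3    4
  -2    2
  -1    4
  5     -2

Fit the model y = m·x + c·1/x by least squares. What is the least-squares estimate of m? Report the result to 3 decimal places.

m = -0.391

Entries of MᵀM: Σx·x = 39, Σx·1/x = 4, Σ1/x·1/x = 1261/900.
Moment sums: Σx·y = -30, Σ1/x·y = -101/15.
MᵀM·[m, c]ᵀ = Mᵀy becomes [[39, 4]; [4, 1261/900]]·[m, c]ᵀ = [-30, -101/15]ᵀ.
Eliminating c: (1261/900)·(row 1) − 4·(row 2) gives (11593/300)·m = (1261/900)·(-30) − 4·(-101/15) = -151/10, so m = -4530/11593.
Then c = ((-101/15) − 4·(-4530/11593))/(1261/900) = -42780/11593.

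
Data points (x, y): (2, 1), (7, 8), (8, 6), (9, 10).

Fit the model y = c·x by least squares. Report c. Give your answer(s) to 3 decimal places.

c = 0.990

Entries of AᵀA: Σx·x = 198.
And Σx·y = 196.
So AᵀA·[c]ᵀ = Aᵀy: [[198]]·[c]ᵀ = [196]ᵀ.
Hence c = 196 / 198 ≈ 0.989899.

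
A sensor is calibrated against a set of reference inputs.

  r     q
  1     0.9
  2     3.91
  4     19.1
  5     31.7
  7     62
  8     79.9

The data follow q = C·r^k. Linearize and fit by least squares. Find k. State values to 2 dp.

k = 2.18

Taking logs, ln q = k·ln r + ln C, so regress ln q on ln r.
Σln r = 7.7142, Σ(ln r)² = 13.1032, Σln q = 16.1721, Σln r·ln q = 27.7376.
Normal system: [[13.1032, 7.7142]; [7.7142, 6]]·[k, ln C]ᵀ = [27.7376, 16.1721]ᵀ.
Δ = 13.1032·6 − (7.7142)² = 19.1098; k = (27.7376·6 − 7.7142·16.1721)/19.1098 = 2.18057, ln C = (13.1032·16.1721 − 7.7142·27.7376)/19.1098 = -0.10822.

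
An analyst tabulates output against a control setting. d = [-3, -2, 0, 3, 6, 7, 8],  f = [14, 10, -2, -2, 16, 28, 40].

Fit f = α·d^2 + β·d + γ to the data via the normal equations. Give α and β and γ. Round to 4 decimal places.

With design matrix M, MᵀM = [[7971, 1063, 171]; [1063, 171, 19]; [171, 19, 7]] and Mᵀf = [4656, 544, 104]ᵀ.
Inverting the 3×3 Gram matrix, [α, β, γ]ᵀ = [41962/41321, -119862/41321, -12260/5903]ᵀ.

α = 1.0155, β = -2.9008, γ = -2.0769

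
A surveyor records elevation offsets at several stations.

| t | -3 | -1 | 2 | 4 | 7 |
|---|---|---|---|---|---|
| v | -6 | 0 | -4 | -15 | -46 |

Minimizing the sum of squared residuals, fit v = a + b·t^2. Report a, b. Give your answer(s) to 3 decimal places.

Entries of XᵀX: Σ1 = 5, Σt^2 = 79, Σt^2·t^2 = 2755.
Right-hand side: Σv = -71, Σt^2·v = -2564.
XᵀX·[a, b]ᵀ = Xᵀv becomes [[5, 79]; [79, 2755]]·[a, b]ᵀ = [-71, -2564]ᵀ.
Δ = 5·2755 − 79² = 7534.
a = ((-71)·2755 − 79·(-2564))/7534 = 6951/7534; b = (5·(-2564) − 79·(-71))/7534 = -7211/7534.

a = 0.923, b = -0.957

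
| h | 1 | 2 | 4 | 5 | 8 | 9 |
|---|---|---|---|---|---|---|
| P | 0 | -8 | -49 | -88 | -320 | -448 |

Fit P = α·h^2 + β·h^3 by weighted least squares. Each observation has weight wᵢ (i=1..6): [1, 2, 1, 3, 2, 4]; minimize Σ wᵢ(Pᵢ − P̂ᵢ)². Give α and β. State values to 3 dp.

α = -0.982, β = -0.505

With design matrix A, AᵀWA = [[36600, 312196]; [312196, 2701152]] and AᵀWP = [-193560, -1670312]ᵀ.
Δ = 36600·2701152 − 312196² = 1395820784.
α = ((-193560)·2701152 − 312196·(-1670312))/1395820784 = -85640998/87238799; β = (36600·(-1670312) − 312196·(-193560))/1395820784 = -44047590/87238799.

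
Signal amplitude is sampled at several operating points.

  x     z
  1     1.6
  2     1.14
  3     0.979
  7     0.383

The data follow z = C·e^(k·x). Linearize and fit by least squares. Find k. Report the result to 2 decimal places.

k = -0.23

Taking logs, ln z = k·x + ln C, so regress ln z on x.
Over the data: Σx = 13.0000, Σ(x)² = 63.0000, Σln z = -0.3799, Σx·ln z = -6.0497.
Normal system: [[63.0000, 13.0000]; [13.0000, 4]]·[k, ln C]ᵀ = [-6.0497, -0.3799]ᵀ.
Δ = 63.0000·4 − (13.0000)² = 83.0000; k = (-6.0497·4 − 13.0000·-0.3799)/83.0000 = -0.23205, ln C = (63.0000·-0.3799 − 13.0000·-6.0497)/83.0000 = 0.65917.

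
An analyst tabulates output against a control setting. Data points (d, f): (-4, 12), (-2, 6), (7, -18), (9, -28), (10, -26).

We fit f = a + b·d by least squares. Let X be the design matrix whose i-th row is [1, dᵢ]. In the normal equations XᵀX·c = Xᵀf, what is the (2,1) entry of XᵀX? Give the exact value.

Row 2 ↔ basis d, column 1 ↔ basis 1, so (XᵀX)_{2,1} = Σᵢ d = (-4)·(1) + (-2)·(1) + (7)·(1) + (9)·(1) + (10)·(1) = 20.

20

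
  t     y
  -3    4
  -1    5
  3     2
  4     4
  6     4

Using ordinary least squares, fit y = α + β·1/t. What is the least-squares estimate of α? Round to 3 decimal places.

The normal system AᵀA·[α, β]ᵀ = Aᵀy is [[5, -7/12]; [-7/12, 21/16]]·[α, β]ᵀ = [19, -4]ᵀ.
Δ = 5·(21/16) − (-7/12)² = 56/9.
α = (19·(21/16) − (-7/12)·(-4))/(56/9) = 465/128; β = (5·(-4) − (-7/12)·19)/(56/9) = -321/224.

α = 3.633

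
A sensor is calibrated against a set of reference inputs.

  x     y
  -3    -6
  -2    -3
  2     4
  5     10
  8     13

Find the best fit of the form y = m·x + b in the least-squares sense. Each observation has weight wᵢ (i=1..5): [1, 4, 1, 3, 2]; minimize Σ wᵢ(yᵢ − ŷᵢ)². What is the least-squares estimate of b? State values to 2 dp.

The normal system AᵀWA·[m, b]ᵀ = AᵀWy is [[232, 22]; [22, 11]]·[m, b]ᵀ = [408, 42]ᵀ.
Determinant 232·11 − 22² = 2068.
m = (408·11 − 22·42)/2068 = 81/47; b = (232·42 − 22·408)/2068 = 192/517.

b = 0.37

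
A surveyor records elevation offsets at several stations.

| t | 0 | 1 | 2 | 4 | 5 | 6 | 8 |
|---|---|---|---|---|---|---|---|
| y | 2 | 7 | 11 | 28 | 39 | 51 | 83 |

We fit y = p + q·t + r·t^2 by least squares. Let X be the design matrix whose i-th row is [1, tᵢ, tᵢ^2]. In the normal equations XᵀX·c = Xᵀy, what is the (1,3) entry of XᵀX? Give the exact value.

146

Row 1 ↔ basis 1, column 3 ↔ basis t^2, so (XᵀX)_{1,3} = Σᵢ t^2 = (1)·(0) + (1)·(1) + (1)·(4) + (1)·(16) + (1)·(25) + (1)·(36) + (1)·(64) = 146.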